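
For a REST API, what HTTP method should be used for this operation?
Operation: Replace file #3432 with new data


GET = read, POST = create, PUT = update/replace, DELETE = remove
This operation is an update/replace.
PUT


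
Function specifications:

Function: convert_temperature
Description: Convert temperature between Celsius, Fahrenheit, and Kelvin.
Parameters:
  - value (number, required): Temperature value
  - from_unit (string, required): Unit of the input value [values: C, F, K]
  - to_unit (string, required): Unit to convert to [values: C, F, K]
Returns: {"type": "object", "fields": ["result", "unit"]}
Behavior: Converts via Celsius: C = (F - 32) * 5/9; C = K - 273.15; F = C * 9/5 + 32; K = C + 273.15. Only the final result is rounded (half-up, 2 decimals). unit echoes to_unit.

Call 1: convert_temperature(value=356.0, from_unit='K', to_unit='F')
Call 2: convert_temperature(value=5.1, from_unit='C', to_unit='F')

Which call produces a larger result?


Call 1:
  To C: 356 - 273.15 = 82.85
  To F: 82.85 * 9/5 + 32 = 181.13
  Round to 2 decimals: 181.13
  -> 181.13 F
Call 2:
  Input already in C: 5.1
  To F: 5.1 * 9/5 + 32 = 41.18
  Round to 2 decimals: 41.18
  -> 41.18 F
Call 1 (181.13 F)


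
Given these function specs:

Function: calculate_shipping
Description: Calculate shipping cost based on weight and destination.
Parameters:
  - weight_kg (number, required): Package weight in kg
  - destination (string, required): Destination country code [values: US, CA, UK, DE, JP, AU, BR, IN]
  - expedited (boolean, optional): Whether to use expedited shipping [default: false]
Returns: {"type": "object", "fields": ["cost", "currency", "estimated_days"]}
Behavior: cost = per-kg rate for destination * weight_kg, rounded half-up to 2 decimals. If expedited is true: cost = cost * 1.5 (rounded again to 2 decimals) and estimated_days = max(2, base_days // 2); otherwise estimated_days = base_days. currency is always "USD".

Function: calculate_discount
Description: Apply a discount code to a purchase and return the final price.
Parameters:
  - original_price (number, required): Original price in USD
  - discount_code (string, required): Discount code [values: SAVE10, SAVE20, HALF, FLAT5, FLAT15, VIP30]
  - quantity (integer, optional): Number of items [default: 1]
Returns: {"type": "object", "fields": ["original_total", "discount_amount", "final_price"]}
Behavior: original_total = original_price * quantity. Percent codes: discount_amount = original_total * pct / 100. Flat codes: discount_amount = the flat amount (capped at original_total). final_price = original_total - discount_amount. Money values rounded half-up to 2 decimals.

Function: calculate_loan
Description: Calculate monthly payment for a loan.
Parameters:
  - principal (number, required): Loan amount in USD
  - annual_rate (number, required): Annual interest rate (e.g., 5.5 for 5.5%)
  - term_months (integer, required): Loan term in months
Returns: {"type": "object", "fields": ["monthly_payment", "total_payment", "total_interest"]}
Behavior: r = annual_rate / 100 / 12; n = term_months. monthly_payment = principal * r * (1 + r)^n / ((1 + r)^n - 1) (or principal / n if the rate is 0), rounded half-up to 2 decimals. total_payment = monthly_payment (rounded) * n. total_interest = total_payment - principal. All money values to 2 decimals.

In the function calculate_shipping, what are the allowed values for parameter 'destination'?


The calculate_shipping spec declares:
  - destination (string, required): Destination country code [values: US, CA, UK, DE, JP, AU, BR, IN]
Allowed values:
US, CA, UK, DE, JP, AU, BR, IN


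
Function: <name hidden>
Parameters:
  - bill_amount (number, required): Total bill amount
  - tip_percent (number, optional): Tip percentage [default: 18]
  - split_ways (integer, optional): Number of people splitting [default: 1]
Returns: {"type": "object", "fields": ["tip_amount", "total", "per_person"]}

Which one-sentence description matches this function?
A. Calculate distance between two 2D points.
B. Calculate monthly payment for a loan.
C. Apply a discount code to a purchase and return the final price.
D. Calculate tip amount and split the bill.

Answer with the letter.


Parameters bill_amount, tip_percent, split_ways and return ["tip_amount", "total", "per_person"] fit: Calculate tip amount and split the bill.
D


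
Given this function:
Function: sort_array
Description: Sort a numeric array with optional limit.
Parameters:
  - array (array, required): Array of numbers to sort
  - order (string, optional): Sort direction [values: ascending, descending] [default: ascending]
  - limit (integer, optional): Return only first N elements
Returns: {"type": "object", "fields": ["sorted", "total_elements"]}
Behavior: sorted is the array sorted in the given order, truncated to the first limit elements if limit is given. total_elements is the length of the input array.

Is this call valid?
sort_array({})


Checking required parameters...
Missing required parameter: array
Invalid - missing required parameter 'array'


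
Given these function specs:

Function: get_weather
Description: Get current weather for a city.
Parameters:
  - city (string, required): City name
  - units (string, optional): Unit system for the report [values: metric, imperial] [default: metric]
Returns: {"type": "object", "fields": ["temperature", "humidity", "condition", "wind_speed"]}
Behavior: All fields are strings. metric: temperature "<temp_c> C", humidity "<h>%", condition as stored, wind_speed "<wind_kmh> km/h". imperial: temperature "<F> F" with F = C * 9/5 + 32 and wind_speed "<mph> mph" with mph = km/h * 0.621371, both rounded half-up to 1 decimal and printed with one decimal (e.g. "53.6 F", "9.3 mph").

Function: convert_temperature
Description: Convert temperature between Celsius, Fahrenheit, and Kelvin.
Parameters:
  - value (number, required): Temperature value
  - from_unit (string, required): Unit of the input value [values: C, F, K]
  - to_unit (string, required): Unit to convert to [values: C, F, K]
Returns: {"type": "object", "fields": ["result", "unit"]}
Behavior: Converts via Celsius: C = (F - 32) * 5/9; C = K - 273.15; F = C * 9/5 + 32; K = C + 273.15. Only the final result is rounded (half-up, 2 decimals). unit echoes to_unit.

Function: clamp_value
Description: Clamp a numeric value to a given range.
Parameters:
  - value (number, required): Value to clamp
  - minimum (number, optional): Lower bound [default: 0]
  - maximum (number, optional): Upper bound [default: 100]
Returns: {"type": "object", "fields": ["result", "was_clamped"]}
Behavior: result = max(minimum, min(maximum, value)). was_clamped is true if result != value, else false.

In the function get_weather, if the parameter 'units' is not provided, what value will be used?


The get_weather spec declares:
  - units (string, optional): Unit system for the report [values: metric, imperial] [default: metric]
Default:
metric


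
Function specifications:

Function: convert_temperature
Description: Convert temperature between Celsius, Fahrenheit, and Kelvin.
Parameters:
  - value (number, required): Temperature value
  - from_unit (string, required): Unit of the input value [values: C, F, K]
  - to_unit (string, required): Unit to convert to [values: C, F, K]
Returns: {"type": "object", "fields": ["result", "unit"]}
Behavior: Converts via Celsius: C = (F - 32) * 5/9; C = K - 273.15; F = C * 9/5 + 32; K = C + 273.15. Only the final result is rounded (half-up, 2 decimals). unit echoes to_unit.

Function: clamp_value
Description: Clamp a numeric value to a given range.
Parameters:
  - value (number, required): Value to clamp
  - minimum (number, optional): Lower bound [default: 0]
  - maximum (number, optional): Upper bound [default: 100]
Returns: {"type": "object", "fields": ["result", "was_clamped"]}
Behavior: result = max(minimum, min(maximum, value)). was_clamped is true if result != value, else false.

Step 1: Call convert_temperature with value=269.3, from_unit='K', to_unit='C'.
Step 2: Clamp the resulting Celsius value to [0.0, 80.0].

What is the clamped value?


Step 1: convert_temperature(value=269.3, from_unit=K, to_unit=C)
  To C: 269.3 - 273.15 = -3.85
  Target is C: -3.85
  Round to 2 decimals: -3.85
  -> result = -3.85 C
Step 2: clamp_value(value=-3.85, minimum=0.0, maximum=80.0)
  result = max(0.0, min(80.0, -3.85)) = max(0.0, -3.85) = 0.0
  was_clamped = (0.0 != -3.85) = true
  -> result = 0.0
0.0


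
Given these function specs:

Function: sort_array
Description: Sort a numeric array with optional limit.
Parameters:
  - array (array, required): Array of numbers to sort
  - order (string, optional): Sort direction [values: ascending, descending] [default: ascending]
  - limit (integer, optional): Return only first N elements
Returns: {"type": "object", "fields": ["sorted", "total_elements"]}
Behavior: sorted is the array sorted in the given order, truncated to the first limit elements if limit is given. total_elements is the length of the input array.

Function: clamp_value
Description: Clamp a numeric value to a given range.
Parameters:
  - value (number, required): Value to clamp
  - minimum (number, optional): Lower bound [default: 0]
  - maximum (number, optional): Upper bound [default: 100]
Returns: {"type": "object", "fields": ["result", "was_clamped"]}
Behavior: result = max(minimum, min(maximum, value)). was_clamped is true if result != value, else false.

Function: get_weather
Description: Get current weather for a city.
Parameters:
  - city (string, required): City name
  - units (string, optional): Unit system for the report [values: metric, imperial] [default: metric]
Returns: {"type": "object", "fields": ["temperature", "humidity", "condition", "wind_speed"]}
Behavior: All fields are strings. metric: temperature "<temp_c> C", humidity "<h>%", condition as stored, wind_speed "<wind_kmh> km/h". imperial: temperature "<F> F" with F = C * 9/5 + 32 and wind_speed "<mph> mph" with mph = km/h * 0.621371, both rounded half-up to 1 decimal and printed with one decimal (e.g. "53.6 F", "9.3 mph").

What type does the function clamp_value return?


The clamp_value spec declares Returns: {"type": "object", "fields": ["result", "was_clamped"]}
Type:
object


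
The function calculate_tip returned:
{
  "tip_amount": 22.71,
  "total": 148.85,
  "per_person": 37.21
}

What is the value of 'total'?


148.85


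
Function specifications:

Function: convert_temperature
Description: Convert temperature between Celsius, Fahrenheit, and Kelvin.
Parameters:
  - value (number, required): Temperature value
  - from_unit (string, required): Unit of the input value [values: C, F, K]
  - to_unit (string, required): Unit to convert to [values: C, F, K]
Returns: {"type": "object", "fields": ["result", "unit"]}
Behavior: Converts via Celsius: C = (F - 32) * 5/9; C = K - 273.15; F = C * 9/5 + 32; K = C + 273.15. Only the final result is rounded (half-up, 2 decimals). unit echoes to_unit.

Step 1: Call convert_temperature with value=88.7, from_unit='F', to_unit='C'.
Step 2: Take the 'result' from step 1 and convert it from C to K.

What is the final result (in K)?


Step 1: convert_temperature(value=88.7, from_unit=F, to_unit=C)
  To C: (88.7 - 32) * 5/9 = 31.5
  Target is C: 31.5
  Round to 2 decimals: 31.5
  -> result = 31.5 C
Step 2: convert_temperature(value=31.5, from_unit=C, to_unit=K)
  Input already in C: 31.5
  To K: 31.5 + 273.15 = 304.65
  Round to 2 decimals: 304.65
  -> result = 304.65 K
304.65 K


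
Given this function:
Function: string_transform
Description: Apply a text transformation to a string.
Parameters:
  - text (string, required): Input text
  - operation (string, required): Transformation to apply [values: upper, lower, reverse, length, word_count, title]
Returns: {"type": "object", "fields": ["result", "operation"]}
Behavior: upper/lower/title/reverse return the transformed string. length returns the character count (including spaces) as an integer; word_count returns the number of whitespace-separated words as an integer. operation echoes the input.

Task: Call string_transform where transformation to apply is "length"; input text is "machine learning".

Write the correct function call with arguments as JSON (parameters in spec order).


Mapping each described value to its parameter name:
  'Transformation to apply' -> operation = "length"
  'Input text' -> text = "machine learning"
string_transform({"text": "machine learning", "operation": "length"})


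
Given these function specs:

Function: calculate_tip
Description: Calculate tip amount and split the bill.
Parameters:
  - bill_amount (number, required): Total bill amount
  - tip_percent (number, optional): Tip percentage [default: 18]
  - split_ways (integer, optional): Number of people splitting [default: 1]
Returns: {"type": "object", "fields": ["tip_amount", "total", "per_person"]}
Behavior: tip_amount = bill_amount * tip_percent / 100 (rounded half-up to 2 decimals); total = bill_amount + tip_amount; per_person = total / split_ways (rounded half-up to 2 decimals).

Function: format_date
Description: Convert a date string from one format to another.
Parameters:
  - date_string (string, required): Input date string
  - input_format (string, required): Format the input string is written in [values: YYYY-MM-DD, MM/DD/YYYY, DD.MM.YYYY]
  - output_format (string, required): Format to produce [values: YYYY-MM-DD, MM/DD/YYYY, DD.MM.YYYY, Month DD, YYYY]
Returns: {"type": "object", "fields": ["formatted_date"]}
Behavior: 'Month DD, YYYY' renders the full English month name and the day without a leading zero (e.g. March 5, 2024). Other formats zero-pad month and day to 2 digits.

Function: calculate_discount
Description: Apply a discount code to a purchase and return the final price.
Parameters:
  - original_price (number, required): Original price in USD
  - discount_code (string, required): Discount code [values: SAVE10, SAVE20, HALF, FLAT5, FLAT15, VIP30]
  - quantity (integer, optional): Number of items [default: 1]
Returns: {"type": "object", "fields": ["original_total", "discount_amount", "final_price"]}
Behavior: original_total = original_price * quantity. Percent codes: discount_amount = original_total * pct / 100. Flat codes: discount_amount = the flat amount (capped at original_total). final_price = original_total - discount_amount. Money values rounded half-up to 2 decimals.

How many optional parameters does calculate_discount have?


Parameters of calculate_discount: original_price (required), discount_code (required), quantity (optional)
Optional count:
1


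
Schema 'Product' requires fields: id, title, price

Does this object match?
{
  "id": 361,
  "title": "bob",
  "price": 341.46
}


Checking required fields... All present.
Valid - all required fields present


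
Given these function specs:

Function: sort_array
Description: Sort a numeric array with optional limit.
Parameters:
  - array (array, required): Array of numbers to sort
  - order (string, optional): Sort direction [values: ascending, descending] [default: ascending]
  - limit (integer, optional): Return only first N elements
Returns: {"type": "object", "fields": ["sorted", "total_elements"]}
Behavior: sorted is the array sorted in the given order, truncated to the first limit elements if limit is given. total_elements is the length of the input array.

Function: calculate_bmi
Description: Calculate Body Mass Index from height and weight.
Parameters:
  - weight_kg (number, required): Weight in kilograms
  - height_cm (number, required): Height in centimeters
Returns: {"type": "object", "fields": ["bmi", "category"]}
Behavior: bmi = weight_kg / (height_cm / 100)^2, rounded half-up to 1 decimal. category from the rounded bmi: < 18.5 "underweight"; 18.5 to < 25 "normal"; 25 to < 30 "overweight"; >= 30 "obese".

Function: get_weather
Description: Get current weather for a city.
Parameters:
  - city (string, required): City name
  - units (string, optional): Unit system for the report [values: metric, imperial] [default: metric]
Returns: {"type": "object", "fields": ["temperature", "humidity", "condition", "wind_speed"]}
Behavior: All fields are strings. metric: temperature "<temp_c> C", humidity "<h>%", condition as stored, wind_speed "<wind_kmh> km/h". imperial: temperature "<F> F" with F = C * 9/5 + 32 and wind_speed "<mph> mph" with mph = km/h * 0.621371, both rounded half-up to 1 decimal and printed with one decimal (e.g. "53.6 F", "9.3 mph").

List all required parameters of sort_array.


Parameters of sort_array and their required/optional flag:
  array: required
  order: optional
  limit: optional
array


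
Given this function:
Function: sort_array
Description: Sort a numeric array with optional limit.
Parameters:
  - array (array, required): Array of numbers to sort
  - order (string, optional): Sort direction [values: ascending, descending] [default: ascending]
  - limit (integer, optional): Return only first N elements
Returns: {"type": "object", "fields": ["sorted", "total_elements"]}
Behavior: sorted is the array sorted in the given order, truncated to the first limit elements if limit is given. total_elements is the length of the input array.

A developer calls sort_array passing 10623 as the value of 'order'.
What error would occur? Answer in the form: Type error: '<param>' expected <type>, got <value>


Spec: 'order' is declared as string; 10623 is an integer.
Type error: 'order' expected string, got 10623


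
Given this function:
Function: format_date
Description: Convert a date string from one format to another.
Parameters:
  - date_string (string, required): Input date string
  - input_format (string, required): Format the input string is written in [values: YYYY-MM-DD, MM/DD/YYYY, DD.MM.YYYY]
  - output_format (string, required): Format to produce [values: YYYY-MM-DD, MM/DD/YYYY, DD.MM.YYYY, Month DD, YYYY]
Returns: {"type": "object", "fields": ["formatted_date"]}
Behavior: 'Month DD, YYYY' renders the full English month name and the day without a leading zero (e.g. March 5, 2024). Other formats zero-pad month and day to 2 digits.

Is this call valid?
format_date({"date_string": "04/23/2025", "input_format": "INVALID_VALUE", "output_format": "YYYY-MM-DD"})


Checking parameter values...
Parameter 'input_format' has value 'INVALID_VALUE' not in allowed: YYYY-MM-DD, MM/DD/YYYY, DD.MM.YYYY
Invalid - 'input_format' must be one of YYYY-MM-DD, MM/DD/YYYY, DD.MM.YYYY


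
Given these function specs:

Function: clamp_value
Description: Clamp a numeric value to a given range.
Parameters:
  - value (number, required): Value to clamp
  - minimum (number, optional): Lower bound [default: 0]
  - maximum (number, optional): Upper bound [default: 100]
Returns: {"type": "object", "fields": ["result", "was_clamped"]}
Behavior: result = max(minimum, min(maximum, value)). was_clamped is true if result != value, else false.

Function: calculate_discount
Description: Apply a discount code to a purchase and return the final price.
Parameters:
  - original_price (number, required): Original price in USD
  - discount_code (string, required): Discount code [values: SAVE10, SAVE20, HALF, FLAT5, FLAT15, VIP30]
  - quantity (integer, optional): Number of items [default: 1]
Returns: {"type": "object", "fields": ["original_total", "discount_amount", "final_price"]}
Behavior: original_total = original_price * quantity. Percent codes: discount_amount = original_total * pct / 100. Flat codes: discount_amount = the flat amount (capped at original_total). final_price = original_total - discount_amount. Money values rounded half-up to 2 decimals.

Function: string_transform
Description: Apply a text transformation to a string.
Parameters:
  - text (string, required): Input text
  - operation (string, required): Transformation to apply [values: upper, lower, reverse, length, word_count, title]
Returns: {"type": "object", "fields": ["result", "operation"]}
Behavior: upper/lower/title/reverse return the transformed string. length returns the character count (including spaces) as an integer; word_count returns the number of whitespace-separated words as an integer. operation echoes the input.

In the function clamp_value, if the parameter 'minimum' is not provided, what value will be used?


The clamp_value spec declares:
  - minimum (number, optional): Lower bound [default: 0]
Default:
0


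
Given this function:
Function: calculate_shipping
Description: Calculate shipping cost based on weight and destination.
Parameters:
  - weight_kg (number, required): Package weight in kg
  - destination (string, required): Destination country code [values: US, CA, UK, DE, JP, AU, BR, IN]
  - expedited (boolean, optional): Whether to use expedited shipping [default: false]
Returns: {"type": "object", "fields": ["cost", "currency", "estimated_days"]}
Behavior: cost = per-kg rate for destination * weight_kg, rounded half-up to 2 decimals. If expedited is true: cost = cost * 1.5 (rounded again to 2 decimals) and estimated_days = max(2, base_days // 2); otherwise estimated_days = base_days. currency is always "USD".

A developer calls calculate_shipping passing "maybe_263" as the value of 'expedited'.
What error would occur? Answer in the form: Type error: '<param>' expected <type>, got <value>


Spec: 'expedited' is declared as boolean; "maybe_263" is a string.
Type error: 'expedited' expected boolean, got "maybe_263"


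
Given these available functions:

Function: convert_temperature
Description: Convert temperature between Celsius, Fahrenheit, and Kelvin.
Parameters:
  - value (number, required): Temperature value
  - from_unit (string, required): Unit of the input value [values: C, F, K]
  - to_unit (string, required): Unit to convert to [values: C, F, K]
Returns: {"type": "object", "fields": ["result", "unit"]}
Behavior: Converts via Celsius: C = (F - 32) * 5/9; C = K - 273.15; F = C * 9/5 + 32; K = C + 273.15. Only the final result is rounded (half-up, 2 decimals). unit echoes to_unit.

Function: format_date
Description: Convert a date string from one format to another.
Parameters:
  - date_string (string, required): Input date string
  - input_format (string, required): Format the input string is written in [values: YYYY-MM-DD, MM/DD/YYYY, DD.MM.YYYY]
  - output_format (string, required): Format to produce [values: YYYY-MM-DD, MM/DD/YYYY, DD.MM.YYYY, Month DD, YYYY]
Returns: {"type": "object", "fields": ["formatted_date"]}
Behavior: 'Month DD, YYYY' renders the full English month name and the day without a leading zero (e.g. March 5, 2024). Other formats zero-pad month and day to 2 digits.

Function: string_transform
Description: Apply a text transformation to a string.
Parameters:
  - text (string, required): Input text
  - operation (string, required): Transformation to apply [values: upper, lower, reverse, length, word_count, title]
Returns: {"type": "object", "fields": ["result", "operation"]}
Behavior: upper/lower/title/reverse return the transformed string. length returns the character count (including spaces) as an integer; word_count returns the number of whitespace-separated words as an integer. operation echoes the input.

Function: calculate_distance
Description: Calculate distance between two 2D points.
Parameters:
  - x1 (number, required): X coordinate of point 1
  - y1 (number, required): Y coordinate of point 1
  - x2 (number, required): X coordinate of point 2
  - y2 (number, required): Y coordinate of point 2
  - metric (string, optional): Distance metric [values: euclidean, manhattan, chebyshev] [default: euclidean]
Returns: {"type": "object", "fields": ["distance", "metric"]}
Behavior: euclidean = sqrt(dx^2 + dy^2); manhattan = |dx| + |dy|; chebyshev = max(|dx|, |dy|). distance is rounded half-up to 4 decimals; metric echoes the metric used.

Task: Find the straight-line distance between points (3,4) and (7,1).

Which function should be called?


The task needs a function whose description is: Calculate distance between two 2D points.
calculate_distance


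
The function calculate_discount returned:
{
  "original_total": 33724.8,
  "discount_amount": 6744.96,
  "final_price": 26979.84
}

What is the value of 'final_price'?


26979.84


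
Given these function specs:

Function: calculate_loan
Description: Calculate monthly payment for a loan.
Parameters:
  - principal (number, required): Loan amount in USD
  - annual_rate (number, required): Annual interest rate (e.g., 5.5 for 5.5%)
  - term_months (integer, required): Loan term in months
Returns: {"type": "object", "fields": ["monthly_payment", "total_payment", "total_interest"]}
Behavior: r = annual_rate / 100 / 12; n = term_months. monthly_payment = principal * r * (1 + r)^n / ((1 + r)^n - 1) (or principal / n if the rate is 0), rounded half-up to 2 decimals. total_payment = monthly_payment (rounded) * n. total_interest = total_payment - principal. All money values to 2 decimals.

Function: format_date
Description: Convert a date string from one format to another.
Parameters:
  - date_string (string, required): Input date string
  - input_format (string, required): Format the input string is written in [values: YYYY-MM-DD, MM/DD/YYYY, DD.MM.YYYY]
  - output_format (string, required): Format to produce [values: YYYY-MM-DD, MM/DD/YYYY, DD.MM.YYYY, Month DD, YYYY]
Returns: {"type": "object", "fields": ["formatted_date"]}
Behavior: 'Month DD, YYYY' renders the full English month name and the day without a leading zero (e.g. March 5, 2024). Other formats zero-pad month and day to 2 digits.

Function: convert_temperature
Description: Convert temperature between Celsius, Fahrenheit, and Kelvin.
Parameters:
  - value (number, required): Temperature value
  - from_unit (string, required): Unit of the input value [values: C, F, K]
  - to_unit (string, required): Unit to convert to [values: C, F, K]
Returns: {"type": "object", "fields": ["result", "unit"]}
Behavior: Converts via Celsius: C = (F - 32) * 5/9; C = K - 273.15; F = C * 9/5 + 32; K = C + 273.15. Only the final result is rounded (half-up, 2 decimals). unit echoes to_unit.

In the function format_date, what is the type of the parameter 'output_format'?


The format_date spec declares:
  - output_format (string, required): Format to produce [values: YYYY-MM-DD, MM/DD/YYYY, DD.MM.YYYY, Month DD, YYYY]
Type:
string


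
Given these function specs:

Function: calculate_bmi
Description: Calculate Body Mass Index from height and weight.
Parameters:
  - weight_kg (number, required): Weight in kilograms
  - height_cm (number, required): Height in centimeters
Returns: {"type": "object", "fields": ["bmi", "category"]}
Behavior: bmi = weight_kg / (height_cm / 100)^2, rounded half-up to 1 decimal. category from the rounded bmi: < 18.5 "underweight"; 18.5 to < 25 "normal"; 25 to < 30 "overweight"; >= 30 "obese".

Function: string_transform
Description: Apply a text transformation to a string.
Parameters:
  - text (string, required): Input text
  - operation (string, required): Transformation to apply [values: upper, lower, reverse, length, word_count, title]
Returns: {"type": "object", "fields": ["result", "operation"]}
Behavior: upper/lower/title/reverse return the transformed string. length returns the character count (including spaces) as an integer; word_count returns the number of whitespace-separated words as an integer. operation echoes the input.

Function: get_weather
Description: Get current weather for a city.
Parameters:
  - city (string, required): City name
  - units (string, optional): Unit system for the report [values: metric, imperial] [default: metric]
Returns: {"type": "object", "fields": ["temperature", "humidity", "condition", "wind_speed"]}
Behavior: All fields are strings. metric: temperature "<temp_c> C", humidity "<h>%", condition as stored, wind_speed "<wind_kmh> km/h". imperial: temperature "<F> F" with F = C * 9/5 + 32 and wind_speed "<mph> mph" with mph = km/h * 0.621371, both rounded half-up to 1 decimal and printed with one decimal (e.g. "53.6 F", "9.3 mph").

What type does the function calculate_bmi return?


The calculate_bmi spec declares Returns: {"type": "object", "fields": ["bmi", "category"]}
Type:
object


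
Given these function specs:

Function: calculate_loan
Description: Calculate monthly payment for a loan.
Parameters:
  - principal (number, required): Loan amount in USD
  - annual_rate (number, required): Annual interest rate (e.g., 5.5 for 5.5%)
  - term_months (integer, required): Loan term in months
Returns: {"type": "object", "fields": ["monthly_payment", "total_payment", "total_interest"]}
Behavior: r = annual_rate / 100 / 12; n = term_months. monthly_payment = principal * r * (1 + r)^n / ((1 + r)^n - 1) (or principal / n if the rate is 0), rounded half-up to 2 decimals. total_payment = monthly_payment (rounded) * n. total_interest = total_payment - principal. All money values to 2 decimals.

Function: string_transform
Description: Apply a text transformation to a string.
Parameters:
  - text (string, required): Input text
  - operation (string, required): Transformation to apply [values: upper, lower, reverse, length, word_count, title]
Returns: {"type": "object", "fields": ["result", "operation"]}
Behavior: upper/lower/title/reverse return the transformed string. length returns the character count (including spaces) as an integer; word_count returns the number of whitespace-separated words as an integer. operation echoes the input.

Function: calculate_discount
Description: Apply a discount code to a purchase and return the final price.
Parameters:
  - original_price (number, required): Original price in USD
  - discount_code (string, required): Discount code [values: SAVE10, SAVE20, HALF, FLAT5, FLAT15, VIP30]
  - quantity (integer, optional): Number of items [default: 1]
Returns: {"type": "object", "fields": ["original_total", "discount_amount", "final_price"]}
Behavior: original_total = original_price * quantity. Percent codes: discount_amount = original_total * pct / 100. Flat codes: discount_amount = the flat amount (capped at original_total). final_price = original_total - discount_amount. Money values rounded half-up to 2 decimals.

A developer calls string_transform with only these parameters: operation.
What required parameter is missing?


Required parameters: text, operation
Provided: operation
Missing: text
text


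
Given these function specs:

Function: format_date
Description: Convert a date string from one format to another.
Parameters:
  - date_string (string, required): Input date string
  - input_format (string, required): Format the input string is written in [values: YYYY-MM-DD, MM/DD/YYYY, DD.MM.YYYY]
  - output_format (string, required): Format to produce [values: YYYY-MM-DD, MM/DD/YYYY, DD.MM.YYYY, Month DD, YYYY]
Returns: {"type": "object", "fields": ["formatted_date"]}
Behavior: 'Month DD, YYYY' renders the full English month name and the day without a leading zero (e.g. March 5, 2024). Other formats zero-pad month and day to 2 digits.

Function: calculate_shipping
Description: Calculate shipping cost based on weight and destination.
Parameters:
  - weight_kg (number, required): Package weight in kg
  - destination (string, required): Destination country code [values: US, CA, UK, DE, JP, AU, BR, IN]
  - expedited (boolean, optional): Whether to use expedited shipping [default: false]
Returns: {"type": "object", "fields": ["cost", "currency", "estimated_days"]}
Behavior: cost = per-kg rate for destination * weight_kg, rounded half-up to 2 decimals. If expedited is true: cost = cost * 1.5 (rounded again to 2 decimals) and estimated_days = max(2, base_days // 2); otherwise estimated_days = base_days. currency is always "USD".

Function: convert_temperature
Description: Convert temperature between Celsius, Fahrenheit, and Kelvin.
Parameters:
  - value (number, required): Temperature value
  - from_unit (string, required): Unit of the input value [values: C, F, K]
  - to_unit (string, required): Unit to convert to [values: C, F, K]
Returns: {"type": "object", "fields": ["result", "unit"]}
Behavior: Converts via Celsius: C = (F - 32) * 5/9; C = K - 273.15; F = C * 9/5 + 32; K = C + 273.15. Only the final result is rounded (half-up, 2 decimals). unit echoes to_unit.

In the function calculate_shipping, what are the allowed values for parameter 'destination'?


The calculate_shipping spec declares:
  - destination (string, required): Destination country code [values: US, CA, UK, DE, JP, AU, BR, IN]
Allowed values:
US, CA, UK, DE, JP, AU, BR, IN


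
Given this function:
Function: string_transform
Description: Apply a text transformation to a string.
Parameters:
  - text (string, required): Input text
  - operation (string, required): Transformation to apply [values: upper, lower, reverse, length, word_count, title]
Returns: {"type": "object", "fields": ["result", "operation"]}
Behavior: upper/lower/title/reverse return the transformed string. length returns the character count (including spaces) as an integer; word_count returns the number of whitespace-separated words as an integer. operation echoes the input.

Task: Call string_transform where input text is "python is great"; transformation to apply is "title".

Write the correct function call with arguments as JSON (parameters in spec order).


Mapping each described value to its parameter name:
  'Input text' -> text = "python is great"
  'Transformation to apply' -> operation = "title"
string_transform({"text": "python is great", "operation": "title"})


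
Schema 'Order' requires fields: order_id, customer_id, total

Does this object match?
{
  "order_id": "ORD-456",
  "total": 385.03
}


Checking required fields...
Missing: customer_id
Invalid - missing required field 'customer_id'


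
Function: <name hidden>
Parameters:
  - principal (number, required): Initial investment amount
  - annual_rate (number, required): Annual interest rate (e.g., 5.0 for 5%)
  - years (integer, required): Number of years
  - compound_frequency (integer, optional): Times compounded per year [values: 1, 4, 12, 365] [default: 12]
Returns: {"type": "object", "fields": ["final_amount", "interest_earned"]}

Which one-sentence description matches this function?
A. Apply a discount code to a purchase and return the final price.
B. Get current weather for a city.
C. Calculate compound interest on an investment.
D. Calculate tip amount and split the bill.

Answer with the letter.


Parameters principal, annual_rate, years, compound_frequency and return ["final_amount", "interest_earned"] fit: Calculate compound interest on an investment.
C


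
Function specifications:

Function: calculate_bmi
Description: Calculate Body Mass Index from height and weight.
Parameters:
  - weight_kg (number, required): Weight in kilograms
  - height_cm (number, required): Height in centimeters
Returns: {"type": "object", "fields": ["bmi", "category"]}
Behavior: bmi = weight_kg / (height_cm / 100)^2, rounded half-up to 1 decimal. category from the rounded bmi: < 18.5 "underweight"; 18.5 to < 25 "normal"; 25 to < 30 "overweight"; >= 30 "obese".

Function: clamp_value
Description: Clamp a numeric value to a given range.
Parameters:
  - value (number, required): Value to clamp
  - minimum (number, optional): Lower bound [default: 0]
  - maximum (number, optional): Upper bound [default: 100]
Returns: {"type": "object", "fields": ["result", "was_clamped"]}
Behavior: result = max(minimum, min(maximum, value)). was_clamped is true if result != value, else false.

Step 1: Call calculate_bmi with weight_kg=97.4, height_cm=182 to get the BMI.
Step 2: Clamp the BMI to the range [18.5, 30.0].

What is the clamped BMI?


Step 1: calculate_bmi(weight_kg=97.4, height_cm=182)
  height_m = 182 / 100 = 1.82
  bmi = 97.4 / 1.82^2 = 97.4 / 3.3124 = 29.404661 -> 29.4
  25 <= 29.4 < 30 -> overweight
  -> bmi = 29.4
Step 2: clamp_value(value=29.4, minimum=18.5, maximum=30.0)
  result = max(18.5, min(30.0, 29.4)) = max(18.5, 29.4) = 29.4
  was_clamped = (29.4 != 29.4) = false
  -> result = 29.4
29.4


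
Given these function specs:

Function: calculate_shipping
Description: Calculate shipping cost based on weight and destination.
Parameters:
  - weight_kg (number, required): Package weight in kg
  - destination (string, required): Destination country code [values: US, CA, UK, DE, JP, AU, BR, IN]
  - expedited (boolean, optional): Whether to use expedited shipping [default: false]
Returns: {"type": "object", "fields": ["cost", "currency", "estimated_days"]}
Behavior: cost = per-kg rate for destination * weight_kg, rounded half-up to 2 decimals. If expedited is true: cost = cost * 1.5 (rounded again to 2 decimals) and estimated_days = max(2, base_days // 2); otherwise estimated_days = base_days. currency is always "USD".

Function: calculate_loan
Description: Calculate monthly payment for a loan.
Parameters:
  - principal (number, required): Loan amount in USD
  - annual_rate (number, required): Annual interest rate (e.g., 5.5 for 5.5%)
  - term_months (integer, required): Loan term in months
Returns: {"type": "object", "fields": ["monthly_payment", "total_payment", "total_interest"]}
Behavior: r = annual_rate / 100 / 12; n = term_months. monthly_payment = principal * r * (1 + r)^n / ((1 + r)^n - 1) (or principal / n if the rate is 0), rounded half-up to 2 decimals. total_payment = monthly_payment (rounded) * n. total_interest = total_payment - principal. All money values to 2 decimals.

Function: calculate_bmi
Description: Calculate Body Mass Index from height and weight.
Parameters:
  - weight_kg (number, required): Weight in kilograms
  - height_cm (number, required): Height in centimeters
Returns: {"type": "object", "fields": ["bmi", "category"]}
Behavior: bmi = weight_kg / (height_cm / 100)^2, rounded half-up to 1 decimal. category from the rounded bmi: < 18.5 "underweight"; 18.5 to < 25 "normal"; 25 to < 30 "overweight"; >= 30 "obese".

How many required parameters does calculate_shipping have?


Parameters of calculate_shipping: weight_kg (required), destination (required), expedited (optional)
Required count:
2


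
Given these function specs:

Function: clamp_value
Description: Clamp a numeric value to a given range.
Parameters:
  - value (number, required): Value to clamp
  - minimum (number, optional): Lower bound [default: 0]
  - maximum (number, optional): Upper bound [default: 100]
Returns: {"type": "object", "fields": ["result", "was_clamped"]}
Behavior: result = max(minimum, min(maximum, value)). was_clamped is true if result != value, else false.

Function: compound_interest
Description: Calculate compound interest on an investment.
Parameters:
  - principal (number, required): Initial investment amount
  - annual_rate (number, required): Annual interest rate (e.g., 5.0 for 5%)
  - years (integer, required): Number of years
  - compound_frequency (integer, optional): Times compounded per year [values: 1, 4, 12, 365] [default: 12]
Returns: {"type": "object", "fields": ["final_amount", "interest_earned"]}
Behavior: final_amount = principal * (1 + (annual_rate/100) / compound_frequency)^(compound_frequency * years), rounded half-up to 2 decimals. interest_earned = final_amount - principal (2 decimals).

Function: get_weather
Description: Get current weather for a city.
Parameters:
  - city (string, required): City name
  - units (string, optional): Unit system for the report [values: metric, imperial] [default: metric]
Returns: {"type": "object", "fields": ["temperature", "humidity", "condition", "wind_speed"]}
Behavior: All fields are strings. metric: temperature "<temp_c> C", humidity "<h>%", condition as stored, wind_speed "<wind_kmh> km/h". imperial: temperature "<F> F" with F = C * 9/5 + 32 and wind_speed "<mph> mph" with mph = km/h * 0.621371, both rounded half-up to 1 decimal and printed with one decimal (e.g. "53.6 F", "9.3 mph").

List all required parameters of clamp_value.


Parameters of clamp_value and their required/optional flag:
  value: required
  minimum: optional
  maximum: optional
value


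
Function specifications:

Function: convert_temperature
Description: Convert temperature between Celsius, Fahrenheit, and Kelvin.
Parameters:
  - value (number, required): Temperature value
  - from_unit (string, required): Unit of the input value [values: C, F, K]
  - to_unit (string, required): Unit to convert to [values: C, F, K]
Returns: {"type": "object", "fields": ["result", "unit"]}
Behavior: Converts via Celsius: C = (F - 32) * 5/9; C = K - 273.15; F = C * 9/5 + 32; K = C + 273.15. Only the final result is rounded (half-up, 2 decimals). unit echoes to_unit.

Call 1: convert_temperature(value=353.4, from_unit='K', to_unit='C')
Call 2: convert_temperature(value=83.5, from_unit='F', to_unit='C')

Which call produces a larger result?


Call 1:
  To C: 353.4 - 273.15 = 80.25
  Target is C: 80.25
  Round to 2 decimals: 80.25
  -> 80.25 C
Call 2:
  To C: (83.5 - 32) * 5/9 = 28.611111
  Target is C: 28.611111
  Round to 2 decimals: 28.61
  -> 28.61 C
Call 1 (80.25 C)
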